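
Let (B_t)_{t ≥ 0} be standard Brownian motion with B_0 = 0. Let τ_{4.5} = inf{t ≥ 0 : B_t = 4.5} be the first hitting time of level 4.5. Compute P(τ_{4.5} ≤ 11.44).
P(τ_{4.5} ≤ 11.44) = 2(1 − Φ(4.5/√11.44)) = 2(1 − Φ(1.3305)) ≈ 0.1834

By the reflection principle for standard BM, P(τ_b ≤ t) = 2 · P(B_t ≥ b). Since B_t ~ N(0, t), P(B_t ≥ 4.5) = 1 − Φ(4.5/√t) = 1 − Φ(4.5/√11.44) = 1 − Φ(1.3305) ≈ 0.09168. Doubling: P(τ_{4.5} ≤ 11.44) ≈ 2 · 0.09168 = 0.18336 ≈ 0.1834.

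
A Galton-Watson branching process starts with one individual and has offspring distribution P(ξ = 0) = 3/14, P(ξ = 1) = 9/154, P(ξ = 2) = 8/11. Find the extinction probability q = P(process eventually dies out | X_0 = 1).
q = 33/112

The pgf is f(s) = 3/14 + 9/154·s + 8/11·s². The extinction probability q is the smallest fixed point of f in [0, 1]. Setting s = f(s):
  8/11·s² + (9/154 − 1)·s + 3/14 = 0
  8/11·s² − (3/14 + 8/11)·s + 3/14 = 0
which factors as (s − 1)·(8/11·s − 3/14) = 0, giving roots s = 1 and s = (3/14)/(8/11) = 33/112.
Mean offspring μ = 9/154 + 2·8/11 = 233/154 > 1 (supercritical), so q < 1. The extinction probability is the smaller root: q = (3/14)/(8/11) = 33/112.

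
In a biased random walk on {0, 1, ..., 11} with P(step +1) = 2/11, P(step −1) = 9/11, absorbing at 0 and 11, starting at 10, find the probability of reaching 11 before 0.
P(hit 11 before 0) = (1 − (9/2)^10) / (1 − (9/2)^11) = 996223822/4483008223

Let u_k denote P(reach 11 before 0 | start at k). Boundary: u_0 = 0, u_11 = 1. Recurrence: u_k = 2/11·u_{k+1} + 9/11·u_{k-1} for 1 ≤ k ≤ 10. Try u_k = A + B·r^k with r = q/p = (9/11)/(2/11) = 9/2. Substitution satisfies the recurrence; boundary conditions give:
  u_k = (1 − r^k) / (1 − r^N) = (1 − (9/2)^10) / (1 − (9/2)^11) = 996223822/4483008223.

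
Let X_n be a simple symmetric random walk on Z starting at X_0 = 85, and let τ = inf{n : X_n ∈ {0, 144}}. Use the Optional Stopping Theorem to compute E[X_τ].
E[X_τ] = 85

X_n is a martingale and τ is a bounded-mean stopping time (indeed τ is finite a.s. with bounded expectation since the walk is in a bounded region). By the OST, E[X_τ] = E[X_0] = 85. Equivalently: E[X_τ] = 144 · P(hit 144 first) + 0 · P(hit 0 first) = 144 · (85/144) = 85.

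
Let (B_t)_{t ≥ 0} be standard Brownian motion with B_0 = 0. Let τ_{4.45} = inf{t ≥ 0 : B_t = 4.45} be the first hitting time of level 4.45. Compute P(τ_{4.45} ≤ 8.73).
P(τ_{4.45} ≤ 8.73) = 2(1 − Φ(4.45/√8.73)) = 2(1 − Φ(1.5061)) ≈ 0.1320

By the reflection principle for standard BM, P(τ_b ≤ t) = 2 · P(B_t ≥ b). Since B_t ~ N(0, t), P(B_t ≥ 4.45) = 1 − Φ(4.45/√t) = 1 − Φ(4.45/√8.73) = 1 − Φ(1.5061) ≈ 0.06602. Doubling: P(τ_{4.45} ≤ 8.73) ≈ 2 · 0.06602 = 0.13204 ≈ 0.1320.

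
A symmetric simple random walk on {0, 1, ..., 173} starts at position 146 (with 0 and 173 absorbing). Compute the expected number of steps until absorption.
E[τ | X_0 = 146] = 3942

Let v_k = E[τ | X_0 = k]. Boundary: v_0 = v_173 = 0. Recurrence: v_k = 1 + (v_{k-1} + v_{k+1})/2 for 1 ≤ k ≤ 172. The particular solution to v_k − (v_{k-1} + v_{k+1})/2 = 1 is v_k = −k^2. Adding homogeneous solution A + B k and matching boundaries gives v_k = k (173 − k). Substituting k = 146: v_146 = 146 · 27 = 3942.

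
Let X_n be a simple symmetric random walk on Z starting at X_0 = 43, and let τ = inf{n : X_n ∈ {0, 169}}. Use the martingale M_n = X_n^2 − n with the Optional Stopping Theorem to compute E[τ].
E[τ] = 5418

M_n = X_n^2 − n is a martingale (since E[X_{n+1}^2 | F_n] = X_n^2 + 1). By OST (τ has finite mean in a bounded region), E[M_τ] = E[M_0] = X_0^2 − 0 = 43^2 = 1849. Also E[M_τ] = E[X_τ^2] − E[τ]. The walk exits at 0 or 169, with P(hit 169 first) = 43/169, so E[X_τ^2] = 169^2 · 43/169 + 0 = 7267. Thus E[τ] = E[X_τ^2] − E[M_τ] = 7267 − 1849 = 5418 = 43(169 − 43) = 5418.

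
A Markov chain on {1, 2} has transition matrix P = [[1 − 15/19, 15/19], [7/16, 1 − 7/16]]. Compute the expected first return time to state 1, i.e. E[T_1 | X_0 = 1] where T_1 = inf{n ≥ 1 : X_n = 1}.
E[T_1 | X_0 = 1] = 1/π_1 = 373/133

For an irreducible recurrent Markov chain with stationary distribution π, E[T_i | X_0 = i] = 1/π_i (Kac's formula). Here π_1 = (7/16)/(15/19 + 7/16) = (7/16)/(373/304) = 133/373, so E[T_1 | X_0 = 1] = 1/π_1 = (15/19 + 7/16)/(7/16) = (373/304)/(7/16) = 373/133.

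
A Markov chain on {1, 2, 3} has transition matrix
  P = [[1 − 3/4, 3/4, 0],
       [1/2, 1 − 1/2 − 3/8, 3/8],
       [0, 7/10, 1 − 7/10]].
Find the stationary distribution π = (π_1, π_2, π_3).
π = (56/185, 84/185, 9/37)

This is a birth-death chain on three states, which satisfies detailed balance: π_1 · P_{12} = π_2 · P_{21} and π_2 · P_{23} = π_3 · P_{32}.
From π_1 · 3/4 = π_2 · 1/2: π_2/π_1 = (3/4)/(1/2) = 3/2.
From π_2 · 3/8 = π_3 · 7/10: π_3/π_2 = (3/8)/(7/10) = 15/28.
Take π_1 proportional to 1; then unnormalized π = (1, 3/2, 45/56). Normalize by dividing by the sum 185/56:
  π = (56/185, 84/185, 9/37).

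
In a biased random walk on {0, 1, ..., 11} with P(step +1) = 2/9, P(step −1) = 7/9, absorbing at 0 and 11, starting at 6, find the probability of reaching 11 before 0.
P(hit 11 before 0) = (1 − (7/2)^6) / (1 − (7/2)^11) = 752544/395464939

Let u_k denote P(reach 11 before 0 | start at k). Boundary: u_0 = 0, u_11 = 1. Recurrence: u_k = 2/9·u_{k+1} + 7/9·u_{k-1} for 1 ≤ k ≤ 10. Try u_k = A + B·r^k with r = q/p = (7/9)/(2/9) = 7/2. Substitution satisfies the recurrence; boundary conditions give:
  u_k = (1 − r^k) / (1 − r^N) = (1 − (7/2)^6) / (1 − (7/2)^11) = 752544/395464939.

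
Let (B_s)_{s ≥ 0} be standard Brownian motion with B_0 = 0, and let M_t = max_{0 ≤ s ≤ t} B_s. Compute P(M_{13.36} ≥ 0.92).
P(M_{13.36} ≥ 0.92) = 2·P(B_{13.36} ≥ 0.92) = 2(1 − Φ(0.92/√13.36)) ≈ 0.8013

By the reflection principle for Brownian motion, P(M_t ≥ a) = 2 · P(B_t ≥ a) for a ≥ 0. Since B_t ~ N(0, t), P(B_t ≥ 0.92) = 1 − Φ(0.92/√t) = 1 − Φ(0.92/√13.36) = 1 − Φ(0.2517). So
  P(M_{13.36} ≥ 0.92) = 2(1 − Φ(0.2517)) ≈ 0.8013.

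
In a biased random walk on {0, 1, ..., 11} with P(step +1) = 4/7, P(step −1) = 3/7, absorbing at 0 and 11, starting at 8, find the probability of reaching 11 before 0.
P(hit 11 before 0) = (1 − (3/4)^8) / (1 − (3/4)^11) = 3774400/4017157

Let u_k denote P(reach 11 before 0 | start at k). Boundary: u_0 = 0, u_11 = 1. Recurrence: u_k = 4/7·u_{k+1} + 3/7·u_{k-1} for 1 ≤ k ≤ 10. Try u_k = A + B·r^k with r = q/p = (3/7)/(4/7) = 3/4. Substitution satisfies the recurrence; boundary conditions give:
  u_k = (1 − r^k) / (1 − r^N) = (1 − (3/4)^8) / (1 − (3/4)^11) = 3774400/4017157.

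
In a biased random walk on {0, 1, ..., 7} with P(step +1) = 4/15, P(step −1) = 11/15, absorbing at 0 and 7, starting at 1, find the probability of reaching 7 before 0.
P(hit 7 before 0) = (1 − (11/4)^1) / (1 − (11/4)^7) = 4096/2781541

Let u_k denote P(reach 7 before 0 | start at k). Boundary: u_0 = 0, u_7 = 1. Recurrence: u_k = 4/15·u_{k+1} + 11/15·u_{k-1} for 1 ≤ k ≤ 6. Try u_k = A + B·r^k with r = q/p = (11/15)/(4/15) = 11/4. Substitution satisfies the recurrence; boundary conditions give:
  u_k = (1 − r^k) / (1 − r^N) = (1 − (11/4)^1) / (1 − (11/4)^7) = 4096/2781541.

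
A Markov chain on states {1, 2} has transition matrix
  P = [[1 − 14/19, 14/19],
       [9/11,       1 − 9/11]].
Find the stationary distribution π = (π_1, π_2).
π_1 = 171/325, π_2 = 154/325

Solve πP = π with π_1 + π_2 = 1. From πP = π: π_1 · (1 − 14/19) + π_2 · 9/11 = π_1 ⇒ π_2 · 9/11 = π_1 · 14/19 ⇒ π_2/π_1 = (14/19)/(9/11) = 154/171. Together with π_1 + π_2 = 1:
  π_1 = (9/11)/(14/19 + 9/11) = (9/11)/(325/209) = 171/325,
  π_2 = (14/19)/(14/19 + 9/11) = (14/19)/(325/209) = 154/325.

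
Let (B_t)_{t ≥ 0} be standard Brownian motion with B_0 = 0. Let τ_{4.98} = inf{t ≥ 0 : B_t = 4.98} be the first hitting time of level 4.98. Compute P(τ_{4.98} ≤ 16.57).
P(τ_{4.98} ≤ 16.57) = 2(1 − Φ(4.98/√16.57)) = 2(1 − Φ(1.2234)) ≈ 0.2212

By the reflection principle for standard BM, P(τ_b ≤ t) = 2 · P(B_t ≥ b). Since B_t ~ N(0, t), P(B_t ≥ 4.98) = 1 − Φ(4.98/√t) = 1 − Φ(4.98/√16.57) = 1 − Φ(1.2234) ≈ 0.11059. Doubling: P(τ_{4.98} ≤ 16.57) ≈ 2 · 0.11059 = 0.22118 ≈ 0.2212.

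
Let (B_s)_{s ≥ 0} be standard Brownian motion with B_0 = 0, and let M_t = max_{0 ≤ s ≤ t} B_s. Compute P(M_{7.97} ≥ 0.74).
P(M_{7.97} ≥ 0.74) = 2·P(B_{7.97} ≥ 0.74) = 2(1 − Φ(0.74/√7.97)) ≈ 0.7932

By the reflection principle for Brownian motion, P(M_t ≥ a) = 2 · P(B_t ≥ a) for a ≥ 0. Since B_t ~ N(0, t), P(B_t ≥ 0.74) = 1 − Φ(0.74/√t) = 1 − Φ(0.74/√7.97) = 1 − Φ(0.2621). So
  P(M_{7.97} ≥ 0.74) = 2(1 − Φ(0.2621)) ≈ 0.7932.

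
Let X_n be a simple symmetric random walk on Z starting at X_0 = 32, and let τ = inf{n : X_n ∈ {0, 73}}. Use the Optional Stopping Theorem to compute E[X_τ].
E[X_τ] = 32

X_n is a martingale and τ is a bounded-mean stopping time (indeed τ is finite a.s. with bounded expectation since the walk is in a bounded region). By the OST, E[X_τ] = E[X_0] = 32. Equivalently: E[X_τ] = 73 · P(hit 73 first) + 0 · P(hit 0 first) = 73 · (32/73) = 32.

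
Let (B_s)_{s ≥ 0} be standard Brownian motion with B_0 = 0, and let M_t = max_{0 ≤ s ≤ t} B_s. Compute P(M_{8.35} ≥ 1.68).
P(M_{8.35} ≥ 1.68) = 2·P(B_{8.35} ≥ 1.68) = 2(1 − Φ(1.68/√8.35)) ≈ 0.5610

By the reflection principle for Brownian motion, P(M_t ≥ a) = 2 · P(B_t ≥ a) for a ≥ 0. Since B_t ~ N(0, t), P(B_t ≥ 1.68) = 1 − Φ(1.68/√t) = 1 − Φ(1.68/√8.35) = 1 − Φ(0.5814). So
  P(M_{8.35} ≥ 1.68) = 2(1 − Φ(0.5814)) ≈ 0.5610.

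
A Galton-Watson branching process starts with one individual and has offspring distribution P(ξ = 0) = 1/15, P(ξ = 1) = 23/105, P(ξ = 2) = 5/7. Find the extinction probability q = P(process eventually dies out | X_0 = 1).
q = 7/75

The pgf is f(s) = 1/15 + 23/105·s + 5/7·s². The extinction probability q is the smallest fixed point of f in [0, 1]. Setting s = f(s):
  5/7·s² + (23/105 − 1)·s + 1/15 = 0
  5/7·s² − (1/15 + 5/7)·s + 1/15 = 0
which factors as (s − 1)·(5/7·s − 1/15) = 0, giving roots s = 1 and s = (1/15)/(5/7) = 7/75.
Mean offspring μ = 23/105 + 2·5/7 = 173/105 > 1 (supercritical), so q < 1. The extinction probability is the smaller root: q = (1/15)/(5/7) = 7/75.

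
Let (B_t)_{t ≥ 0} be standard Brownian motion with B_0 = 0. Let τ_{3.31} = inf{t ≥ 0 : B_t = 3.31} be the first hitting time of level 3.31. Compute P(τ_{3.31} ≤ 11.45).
P(τ_{3.31} ≤ 11.45) = 2(1 − Φ(3.31/√11.45)) = 2(1 − Φ(0.9782)) ≈ 0.3280

By the reflection principle for standard BM, P(τ_b ≤ t) = 2 · P(B_t ≥ b). Since B_t ~ N(0, t), P(B_t ≥ 3.31) = 1 − Φ(3.31/√t) = 1 − Φ(3.31/√11.45) = 1 − Φ(0.9782) ≈ 0.16399. Doubling: P(τ_{3.31} ≤ 11.45) ≈ 2 · 0.16399 = 0.32798 ≈ 0.3280.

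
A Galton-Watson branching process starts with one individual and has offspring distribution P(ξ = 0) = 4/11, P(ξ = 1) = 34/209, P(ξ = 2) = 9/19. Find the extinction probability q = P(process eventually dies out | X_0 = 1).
q = 76/99

The pgf is f(s) = 4/11 + 34/209·s + 9/19·s². The extinction probability q is the smallest fixed point of f in [0, 1]. Setting s = f(s):
  9/19·s² + (34/209 − 1)·s + 4/11 = 0
  9/19·s² − (4/11 + 9/19)·s + 4/11 = 0
which factors as (s − 1)·(9/19·s − 4/11) = 0, giving roots s = 1 and s = (4/11)/(9/19) = 76/99.
Mean offspring μ = 34/209 + 2·9/19 = 232/209 > 1 (supercritical), so q < 1. The extinction probability is the smaller root: q = (4/11)/(9/19) = 76/99.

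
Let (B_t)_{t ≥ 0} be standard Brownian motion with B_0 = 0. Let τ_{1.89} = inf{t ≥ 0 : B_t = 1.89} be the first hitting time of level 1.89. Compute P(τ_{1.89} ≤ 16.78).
P(τ_{1.89} ≤ 16.78) = 2(1 − Φ(1.89/√16.78)) = 2(1 − Φ(0.4614)) ≈ 0.6445

By the reflection principle for standard BM, P(τ_b ≤ t) = 2 · P(B_t ≥ b). Since B_t ~ N(0, t), P(B_t ≥ 1.89) = 1 − Φ(1.89/√t) = 1 − Φ(1.89/√16.78) = 1 − Φ(0.4614) ≈ 0.32226. Doubling: P(τ_{1.89} ≤ 16.78) ≈ 2 · 0.32226 = 0.64452 ≈ 0.6445.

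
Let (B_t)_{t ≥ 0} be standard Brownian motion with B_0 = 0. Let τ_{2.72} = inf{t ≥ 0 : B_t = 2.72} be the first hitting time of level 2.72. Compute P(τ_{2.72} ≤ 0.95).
P(τ_{2.72} ≤ 0.95) = 2(1 − Φ(2.72/√0.95)) = 2(1 − Φ(2.7907)) ≈ 0.0053

By the reflection principle for standard BM, P(τ_b ≤ t) = 2 · P(B_t ≥ b). Since B_t ~ N(0, t), P(B_t ≥ 2.72) = 1 − Φ(2.72/√t) = 1 − Φ(2.72/√0.95) = 1 − Φ(2.7907) ≈ 0.00263. Doubling: P(τ_{2.72} ≤ 0.95) ≈ 2 · 0.00263 = 0.00526 ≈ 0.0053.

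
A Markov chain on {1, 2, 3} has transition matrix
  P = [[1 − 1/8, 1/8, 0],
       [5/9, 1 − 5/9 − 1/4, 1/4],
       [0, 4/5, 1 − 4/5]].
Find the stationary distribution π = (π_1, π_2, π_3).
π = (640/829, 144/829, 45/829)

This is a birth-death chain on three states, which satisfies detailed balance: π_1 · P_{12} = π_2 · P_{21} and π_2 · P_{23} = π_3 · P_{32}.
From π_1 · 1/8 = π_2 · 5/9: π_2/π_1 = (1/8)/(5/9) = 9/40.
From π_2 · 1/4 = π_3 · 4/5: π_3/π_2 = (1/4)/(4/5) = 5/16.
Take π_1 proportional to 1; then unnormalized π = (1, 9/40, 9/128). Normalize by dividing by the sum 829/640:
  π = (640/829, 144/829, 45/829).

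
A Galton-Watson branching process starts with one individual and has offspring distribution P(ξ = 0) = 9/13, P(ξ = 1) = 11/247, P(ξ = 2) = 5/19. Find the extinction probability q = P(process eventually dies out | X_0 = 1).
q = 1

Mean offspring μ = 0·9/13 + 1·11/247 + 2·5/19 = 141/247 ≤ 1. For μ ≤ 1 with offspring not concentrated at 1, the Galton-Watson process goes extinct almost surely, so q = 1.
(Algebraic check: The pgf is f(s) = 9/13 + 11/247·s + 5/19·s². The extinction probability q is the smallest fixed point of f in [0, 1]. Setting s = f(s):
  5/19·s² + (11/247 − 1)·s + 9/13 = 0
  5/19·s² − (9/13 + 5/19)·s + 9/13 = 0
which factors as (s − 1)·(5/19·s − 9/13) = 0, giving roots s = 1 and s = (9/13)/(5/19) = 171/65. Since 171/65 ≥ 1, the smallest root in [0, 1] is s = 1.)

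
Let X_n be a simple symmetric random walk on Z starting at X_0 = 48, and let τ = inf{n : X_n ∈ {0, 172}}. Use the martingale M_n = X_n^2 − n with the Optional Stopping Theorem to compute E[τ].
E[τ] = 5952

M_n = X_n^2 − n is a martingale (since E[X_{n+1}^2 | F_n] = X_n^2 + 1). By OST (τ has finite mean in a bounded region), E[M_τ] = E[M_0] = X_0^2 − 0 = 48^2 = 2304. Also E[M_τ] = E[X_τ^2] − E[τ]. The walk exits at 0 or 172, with P(hit 172 first) = 48/172, so E[X_τ^2] = 172^2 · 48/172 + 0 = 8256. Thus E[τ] = E[X_τ^2] − E[M_τ] = 8256 − 2304 = 5952 = 48(172 − 48) = 5952.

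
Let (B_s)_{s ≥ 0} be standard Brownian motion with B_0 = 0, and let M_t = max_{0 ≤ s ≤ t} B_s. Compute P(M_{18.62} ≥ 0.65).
P(M_{18.62} ≥ 0.65) = 2·P(B_{18.62} ≥ 0.65) = 2(1 − Φ(0.65/√18.62)) ≈ 0.8803

By the reflection principle for Brownian motion, P(M_t ≥ a) = 2 · P(B_t ≥ a) for a ≥ 0. Since B_t ~ N(0, t), P(B_t ≥ 0.65) = 1 − Φ(0.65/√t) = 1 − Φ(0.65/√18.62) = 1 − Φ(0.1506). So
  P(M_{18.62} ≥ 0.65) = 2(1 − Φ(0.1506)) ≈ 0.8803.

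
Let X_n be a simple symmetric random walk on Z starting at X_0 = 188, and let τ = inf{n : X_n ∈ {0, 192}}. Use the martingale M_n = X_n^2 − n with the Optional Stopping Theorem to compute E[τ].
E[τ] = 752

M_n = X_n^2 − n is a martingale (since E[X_{n+1}^2 | F_n] = X_n^2 + 1). By OST (τ has finite mean in a bounded region), E[M_τ] = E[M_0] = X_0^2 − 0 = 188^2 = 35344. Also E[M_τ] = E[X_τ^2] − E[τ]. The walk exits at 0 or 192, with P(hit 192 first) = 188/192, so E[X_τ^2] = 192^2 · 188/192 + 0 = 36096. Thus E[τ] = E[X_τ^2] − E[M_τ] = 36096 − 35344 = 752 = 188(192 − 188) = 752.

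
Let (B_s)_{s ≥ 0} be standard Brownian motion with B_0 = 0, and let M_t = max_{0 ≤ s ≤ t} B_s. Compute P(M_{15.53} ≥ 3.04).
P(M_{15.53} ≥ 3.04) = 2·P(B_{15.53} ≥ 3.04) = 2(1 − Φ(3.04/√15.53)) ≈ 0.4405

By the reflection principle for Brownian motion, P(M_t ≥ a) = 2 · P(B_t ≥ a) for a ≥ 0. Since B_t ~ N(0, t), P(B_t ≥ 3.04) = 1 − Φ(3.04/√t) = 1 − Φ(3.04/√15.53) = 1 − Φ(0.7714). So
  P(M_{15.53} ≥ 3.04) = 2(1 − Φ(0.7714)) ≈ 0.4405.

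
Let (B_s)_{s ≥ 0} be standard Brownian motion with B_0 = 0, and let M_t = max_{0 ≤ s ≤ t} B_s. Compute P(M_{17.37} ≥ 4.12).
P(M_{17.37} ≥ 4.12) = 2·P(B_{17.37} ≥ 4.12) = 2(1 − Φ(4.12/√17.37)) ≈ 0.3229

By the reflection principle for Brownian motion, P(M_t ≥ a) = 2 · P(B_t ≥ a) for a ≥ 0. Since B_t ~ N(0, t), P(B_t ≥ 4.12) = 1 − Φ(4.12/√t) = 1 − Φ(4.12/√17.37) = 1 − Φ(0.9885). So
  P(M_{17.37} ≥ 4.12) = 2(1 − Φ(0.9885)) ≈ 0.3229.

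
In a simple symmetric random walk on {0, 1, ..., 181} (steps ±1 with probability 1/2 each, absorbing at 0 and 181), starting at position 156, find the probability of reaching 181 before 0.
P(hit 181 before 0) = 156/181

Let u_k = P(hit 181 before 0 | start at k). Then u_0 = 0, u_181 = 1, and u_k = u_{k-1}/2 + u_{k+1}/2 for 1 ≤ k ≤ 180. This harmonic recurrence is solved by u_k = k/181, giving u_156 = 156/181.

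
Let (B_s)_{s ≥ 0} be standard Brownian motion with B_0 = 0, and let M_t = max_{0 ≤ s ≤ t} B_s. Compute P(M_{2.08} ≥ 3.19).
P(M_{2.08} ≥ 3.19) = 2·P(B_{2.08} ≥ 3.19) = 2(1 − Φ(3.19/√2.08)) ≈ 0.0270

By the reflection principle for Brownian motion, P(M_t ≥ a) = 2 · P(B_t ≥ a) for a ≥ 0. Since B_t ~ N(0, t), P(B_t ≥ 3.19) = 1 − Φ(3.19/√t) = 1 − Φ(3.19/√2.08) = 1 − Φ(2.2119). So
  P(M_{2.08} ≥ 3.19) = 2(1 − Φ(2.2119)) ≈ 0.0270.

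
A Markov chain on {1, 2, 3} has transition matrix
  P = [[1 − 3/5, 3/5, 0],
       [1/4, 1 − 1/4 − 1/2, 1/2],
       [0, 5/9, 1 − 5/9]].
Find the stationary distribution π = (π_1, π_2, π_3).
π = (25/139, 60/139, 54/139)

This is a birth-death chain on three states, which satisfies detailed balance: π_1 · P_{12} = π_2 · P_{21} and π_2 · P_{23} = π_3 · P_{32}.
From π_1 · 3/5 = π_2 · 1/4: π_2/π_1 = (3/5)/(1/4) = 12/5.
From π_2 · 1/2 = π_3 · 5/9: π_3/π_2 = (1/2)/(5/9) = 9/10.
Take π_1 proportional to 1; then unnormalized π = (1, 12/5, 54/25). Normalize by dividing by the sum 139/25:
  π = (25/139, 60/139, 54/139).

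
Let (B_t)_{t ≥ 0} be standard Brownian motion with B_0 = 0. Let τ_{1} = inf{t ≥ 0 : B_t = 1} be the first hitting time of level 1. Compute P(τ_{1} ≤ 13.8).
P(τ_{1} ≤ 13.8) = 2(1 − Φ(1/√13.8)) = 2(1 − Φ(0.2692)) ≈ 0.7878

By the reflection principle for standard BM, P(τ_b ≤ t) = 2 · P(B_t ≥ b). Since B_t ~ N(0, t), P(B_t ≥ 1) = 1 − Φ(1/√t) = 1 − Φ(1/√13.8) = 1 − Φ(0.2692) ≈ 0.39389. Doubling: P(τ_{1} ≤ 13.8) ≈ 2 · 0.39389 = 0.78778 ≈ 0.7878.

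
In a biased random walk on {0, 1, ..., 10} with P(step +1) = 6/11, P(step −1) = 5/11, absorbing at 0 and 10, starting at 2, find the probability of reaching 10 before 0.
P(hit 10 before 0) = (1 − (5/6)^2) / (1 − (5/6)^10) = 1679616/4609141

Let u_k denote P(reach 10 before 0 | start at k). Boundary: u_0 = 0, u_10 = 1. Recurrence: u_k = 6/11·u_{k+1} + 5/11·u_{k-1} for 1 ≤ k ≤ 9. Try u_k = A + B·r^k with r = q/p = (5/11)/(6/11) = 5/6. Substitution satisfies the recurrence; boundary conditions give:
  u_k = (1 − r^k) / (1 − r^N) = (1 − (5/6)^2) / (1 − (5/6)^10) = 1679616/4609141.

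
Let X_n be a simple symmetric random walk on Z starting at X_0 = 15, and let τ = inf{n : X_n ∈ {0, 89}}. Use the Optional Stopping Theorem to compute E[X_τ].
E[X_τ] = 15

X_n is a martingale and τ is a bounded-mean stopping time (indeed τ is finite a.s. with bounded expectation since the walk is in a bounded region). By the OST, E[X_τ] = E[X_0] = 15. Equivalently: E[X_τ] = 89 · P(hit 89 first) + 0 · P(hit 0 first) = 89 · (15/89) = 15.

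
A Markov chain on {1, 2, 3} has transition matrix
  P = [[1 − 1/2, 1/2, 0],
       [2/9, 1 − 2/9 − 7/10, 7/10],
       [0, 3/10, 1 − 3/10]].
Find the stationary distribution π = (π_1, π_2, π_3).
π = (2/17, 9/34, 21/34)

This is a birth-death chain on three states, which satisfies detailed balance: π_1 · P_{12} = π_2 · P_{21} and π_2 · P_{23} = π_3 · P_{32}.
From π_1 · 1/2 = π_2 · 2/9: π_2/π_1 = (1/2)/(2/9) = 9/4.
From π_2 · 7/10 = π_3 · 3/10: π_3/π_2 = (7/10)/(3/10) = 7/3.
Take π_1 proportional to 1; then unnormalized π = (1, 9/4, 21/4). Normalize by dividing by the sum 17/2:
  π = (2/17, 9/34, 21/34).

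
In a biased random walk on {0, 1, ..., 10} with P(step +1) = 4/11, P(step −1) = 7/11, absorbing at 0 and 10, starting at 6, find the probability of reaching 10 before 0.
P(hit 10 before 0) = (1 − (7/4)^6) / (1 − (7/4)^10) = 880896/8528081

Let u_k denote P(reach 10 before 0 | start at k). Boundary: u_0 = 0, u_10 = 1. Recurrence: u_k = 4/11·u_{k+1} + 7/11·u_{k-1} for 1 ≤ k ≤ 9. Try u_k = A + B·r^k with r = q/p = (7/11)/(4/11) = 7/4. Substitution satisfies the recurrence; boundary conditions give:
  u_k = (1 − r^k) / (1 − r^N) = (1 − (7/4)^6) / (1 − (7/4)^10) = 880896/8528081.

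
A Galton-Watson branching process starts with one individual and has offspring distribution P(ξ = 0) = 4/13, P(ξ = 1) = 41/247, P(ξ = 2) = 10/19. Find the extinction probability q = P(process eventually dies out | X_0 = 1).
q = 38/65

The pgf is f(s) = 4/13 + 41/247·s + 10/19·s². The extinction probability q is the smallest fixed point of f in [0, 1]. Setting s = f(s):
  10/19·s² + (41/247 − 1)·s + 4/13 = 0
  10/19·s² − (4/13 + 10/19)·s + 4/13 = 0
which factors as (s − 1)·(10/19·s − 4/13) = 0, giving roots s = 1 and s = (4/13)/(10/19) = 38/65.
Mean offspring μ = 41/247 + 2·10/19 = 301/247 > 1 (supercritical), so q < 1. The extinction probability is the smaller root: q = (4/13)/(10/19) = 38/65.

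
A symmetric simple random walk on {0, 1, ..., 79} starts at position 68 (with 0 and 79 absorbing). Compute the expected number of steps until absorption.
E[τ | X_0 = 68] = 748

Let v_k = E[τ | X_0 = k]. Boundary: v_0 = v_79 = 0. Recurrence: v_k = 1 + (v_{k-1} + v_{k+1})/2 for 1 ≤ k ≤ 78. The particular solution to v_k − (v_{k-1} + v_{k+1})/2 = 1 is v_k = −k^2. Adding homogeneous solution A + B k and matching boundaries gives v_k = k (79 − k). Substituting k = 68: v_68 = 68 · 11 = 748.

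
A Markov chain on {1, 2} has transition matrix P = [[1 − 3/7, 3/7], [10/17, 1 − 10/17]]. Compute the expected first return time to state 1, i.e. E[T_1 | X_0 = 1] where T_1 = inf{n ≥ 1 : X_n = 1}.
E[T_1 | X_0 = 1] = 1/π_1 = 121/70

For an irreducible recurrent Markov chain with stationary distribution π, E[T_i | X_0 = i] = 1/π_i (Kac's formula). Here π_1 = (10/17)/(3/7 + 10/17) = (10/17)/(121/119) = 70/121, so E[T_1 | X_0 = 1] = 1/π_1 = (3/7 + 10/17)/(10/17) = (121/119)/(10/17) = 121/70.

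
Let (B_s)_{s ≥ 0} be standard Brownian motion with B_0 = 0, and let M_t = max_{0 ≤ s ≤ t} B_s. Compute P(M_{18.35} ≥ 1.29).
P(M_{18.35} ≥ 1.29) = 2·P(B_{18.35} ≥ 1.29) = 2(1 − Φ(1.29/√18.35)) ≈ 0.7633

By the reflection principle for Brownian motion, P(M_t ≥ a) = 2 · P(B_t ≥ a) for a ≥ 0. Since B_t ~ N(0, t), P(B_t ≥ 1.29) = 1 − Φ(1.29/√t) = 1 − Φ(1.29/√18.35) = 1 − Φ(0.3011). So
  P(M_{18.35} ≥ 1.29) = 2(1 − Φ(0.3011)) ≈ 0.7633.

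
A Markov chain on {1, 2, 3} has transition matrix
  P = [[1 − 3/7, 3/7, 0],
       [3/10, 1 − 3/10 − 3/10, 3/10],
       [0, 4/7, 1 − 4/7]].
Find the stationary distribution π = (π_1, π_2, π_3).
π = (28/89, 40/89, 21/89)

This is a birth-death chain on three states, which satisfies detailed balance: π_1 · P_{12} = π_2 · P_{21} and π_2 · P_{23} = π_3 · P_{32}.
From π_1 · 3/7 = π_2 · 3/10: π_2/π_1 = (3/7)/(3/10) = 10/7.
From π_2 · 3/10 = π_3 · 4/7: π_3/π_2 = (3/10)/(4/7) = 21/40.
Take π_1 proportional to 1; then unnormalized π = (1, 10/7, 3/4). Normalize by dividing by the sum 89/28:
  π = (28/89, 40/89, 21/89).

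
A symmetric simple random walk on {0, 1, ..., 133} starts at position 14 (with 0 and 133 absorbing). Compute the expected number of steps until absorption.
E[τ | X_0 = 14] = 1666

Let v_k = E[τ | X_0 = k]. Boundary: v_0 = v_133 = 0. Recurrence: v_k = 1 + (v_{k-1} + v_{k+1})/2 for 1 ≤ k ≤ 132. The particular solution to v_k − (v_{k-1} + v_{k+1})/2 = 1 is v_k = −k^2. Adding homogeneous solution A + B k and matching boundaries gives v_k = k (133 − k). Substituting k = 14: v_14 = 14 · 119 = 1666.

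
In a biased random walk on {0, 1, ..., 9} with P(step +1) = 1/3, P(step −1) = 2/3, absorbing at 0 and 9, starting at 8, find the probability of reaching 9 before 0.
P(hit 9 before 0) = (1 − (2)^8) / (1 − (2)^9) = 255/511

Let u_k denote P(reach 9 before 0 | start at k). Boundary: u_0 = 0, u_9 = 1. Recurrence: u_k = 1/3·u_{k+1} + 2/3·u_{k-1} for 1 ≤ k ≤ 8. Try u_k = A + B·r^k with r = q/p = (2/3)/(1/3) = 2. Substitution satisfies the recurrence; boundary conditions give:
  u_k = (1 − r^k) / (1 − r^N) = (1 − (2)^8) / (1 − (2)^9) = 255/511.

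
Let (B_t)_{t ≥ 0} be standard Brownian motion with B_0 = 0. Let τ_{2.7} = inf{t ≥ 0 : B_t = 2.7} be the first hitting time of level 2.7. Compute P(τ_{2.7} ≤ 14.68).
P(τ_{2.7} ≤ 14.68) = 2(1 − Φ(2.7/√14.68)) = 2(1 − Φ(0.7047)) ≈ 0.4810

By the reflection principle for standard BM, P(τ_b ≤ t) = 2 · P(B_t ≥ b). Since B_t ~ N(0, t), P(B_t ≥ 2.7) = 1 − Φ(2.7/√t) = 1 − Φ(2.7/√14.68) = 1 − Φ(0.7047) ≈ 0.24050. Doubling: P(τ_{2.7} ≤ 14.68) ≈ 2 · 0.24050 = 0.48100 ≈ 0.4810.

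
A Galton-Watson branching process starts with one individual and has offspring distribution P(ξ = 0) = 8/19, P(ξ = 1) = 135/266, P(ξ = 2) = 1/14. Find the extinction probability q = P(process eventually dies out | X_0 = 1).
q = 1

Mean offspring μ = 0·8/19 + 1·135/266 + 2·1/14 = 173/266 ≤ 1. For μ ≤ 1 with offspring not concentrated at 1, the Galton-Watson process goes extinct almost surely, so q = 1.
(Algebraic check: The pgf is f(s) = 8/19 + 135/266·s + 1/14·s². The extinction probability q is the smallest fixed point of f in [0, 1]. Setting s = f(s):
  1/14·s² + (135/266 − 1)·s + 8/19 = 0
  1/14·s² − (8/19 + 1/14)·s + 8/19 = 0
which factors as (s − 1)·(1/14·s − 8/19) = 0, giving roots s = 1 and s = (8/19)/(1/14) = 112/19. Since 112/19 ≥ 1, the smallest root in [0, 1] is s = 1.)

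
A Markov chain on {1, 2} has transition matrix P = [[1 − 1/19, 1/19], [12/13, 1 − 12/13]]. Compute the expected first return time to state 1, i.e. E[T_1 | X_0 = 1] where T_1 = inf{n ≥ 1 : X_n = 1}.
E[T_1 | X_0 = 1] = 1/π_1 = 241/228

For an irreducible recurrent Markov chain with stationary distribution π, E[T_i | X_0 = i] = 1/π_i (Kac's formula). Here π_1 = (12/13)/(1/19 + 12/13) = (12/13)/(241/247) = 228/241, so E[T_1 | X_0 = 1] = 1/π_1 = (1/19 + 12/13)/(12/13) = (241/247)/(12/13) = 241/228.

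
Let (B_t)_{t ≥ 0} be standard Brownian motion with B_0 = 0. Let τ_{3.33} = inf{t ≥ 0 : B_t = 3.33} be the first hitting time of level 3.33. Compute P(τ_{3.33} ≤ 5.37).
P(τ_{3.33} ≤ 5.37) = 2(1 − Φ(3.33/√5.37)) = 2(1 − Φ(1.4370)) ≈ 0.1507

By the reflection principle for standard BM, P(τ_b ≤ t) = 2 · P(B_t ≥ b). Since B_t ~ N(0, t), P(B_t ≥ 3.33) = 1 − Φ(3.33/√t) = 1 − Φ(3.33/√5.37) = 1 − Φ(1.4370) ≈ 0.07536. Doubling: P(τ_{3.33} ≤ 5.37) ≈ 2 · 0.07536 = 0.15072 ≈ 0.1507.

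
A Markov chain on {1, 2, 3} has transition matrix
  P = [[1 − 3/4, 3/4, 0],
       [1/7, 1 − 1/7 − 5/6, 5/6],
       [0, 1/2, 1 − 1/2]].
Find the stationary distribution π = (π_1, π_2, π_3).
π = (1/15, 7/20, 7/12)

This is a birth-death chain on three states, which satisfies detailed balance: π_1 · P_{12} = π_2 · P_{21} and π_2 · P_{23} = π_3 · P_{32}.
From π_1 · 3/4 = π_2 · 1/7: π_2/π_1 = (3/4)/(1/7) = 21/4.
From π_2 · 5/6 = π_3 · 1/2: π_3/π_2 = (5/6)/(1/2) = 5/3.
Take π_1 proportional to 1; then unnormalized π = (1, 21/4, 35/4). Normalize by dividing by the sum 15:
  π = (1/15, 7/20, 7/12).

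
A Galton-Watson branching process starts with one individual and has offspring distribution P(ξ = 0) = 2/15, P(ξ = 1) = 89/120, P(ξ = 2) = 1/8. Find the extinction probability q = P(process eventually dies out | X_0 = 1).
q = 1

Mean offspring μ = 0·2/15 + 1·89/120 + 2·1/8 = 119/120 ≤ 1. For μ ≤ 1 with offspring not concentrated at 1, the Galton-Watson process goes extinct almost surely, so q = 1.
(Algebraic check: The pgf is f(s) = 2/15 + 89/120·s + 1/8·s². The extinction probability q is the smallest fixed point of f in [0, 1]. Setting s = f(s):
  1/8·s² + (89/120 − 1)·s + 2/15 = 0
  1/8·s² − (2/15 + 1/8)·s + 2/15 = 0
which factors as (s − 1)·(1/8·s − 2/15) = 0, giving roots s = 1 and s = (2/15)/(1/8) = 16/15. Since 16/15 ≥ 1, the smallest root in [0, 1] is s = 1.)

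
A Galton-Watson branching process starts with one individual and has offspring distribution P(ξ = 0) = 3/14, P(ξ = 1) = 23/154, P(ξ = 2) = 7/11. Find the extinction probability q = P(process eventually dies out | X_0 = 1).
q = 33/98

The pgf is f(s) = 3/14 + 23/154·s + 7/11·s². The extinction probability q is the smallest fixed point of f in [0, 1]. Setting s = f(s):
  7/11·s² + (23/154 − 1)·s + 3/14 = 0
  7/11·s² − (3/14 + 7/11)·s + 3/14 = 0
which factors as (s − 1)·(7/11·s − 3/14) = 0, giving roots s = 1 and s = (3/14)/(7/11) = 33/98.
Mean offspring μ = 23/154 + 2·7/11 = 219/154 > 1 (supercritical), so q < 1. The extinction probability is the smaller root: q = (3/14)/(7/11) = 33/98.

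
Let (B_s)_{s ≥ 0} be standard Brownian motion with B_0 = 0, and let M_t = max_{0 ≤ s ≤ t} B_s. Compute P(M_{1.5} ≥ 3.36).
P(M_{1.5} ≥ 3.36) = 2·P(B_{1.5} ≥ 3.36) = 2(1 − Φ(3.36/√1.5)) ≈ 0.0061

By the reflection principle for Brownian motion, P(M_t ≥ a) = 2 · P(B_t ≥ a) for a ≥ 0. Since B_t ~ N(0, t), P(B_t ≥ 3.36) = 1 − Φ(3.36/√t) = 1 − Φ(3.36/√1.5) = 1 − Φ(2.7434). So
  P(M_{1.5} ≥ 3.36) = 2(1 − Φ(2.7434)) ≈ 0.0061.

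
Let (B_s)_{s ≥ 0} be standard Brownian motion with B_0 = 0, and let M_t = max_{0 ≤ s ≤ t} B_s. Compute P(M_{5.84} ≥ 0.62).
P(M_{5.84} ≥ 0.62) = 2·P(B_{5.84} ≥ 0.62) = 2(1 − Φ(0.62/√5.84)) ≈ 0.7975

By the reflection principle for Brownian motion, P(M_t ≥ a) = 2 · P(B_t ≥ a) for a ≥ 0. Since B_t ~ N(0, t), P(B_t ≥ 0.62) = 1 − Φ(0.62/√t) = 1 − Φ(0.62/√5.84) = 1 − Φ(0.2566). So
  P(M_{5.84} ≥ 0.62) = 2(1 − Φ(0.2566)) ≈ 0.7975.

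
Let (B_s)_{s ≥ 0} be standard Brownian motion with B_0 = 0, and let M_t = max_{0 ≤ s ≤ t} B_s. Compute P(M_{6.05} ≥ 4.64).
P(M_{6.05} ≥ 4.64) = 2·P(B_{6.05} ≥ 4.64) = 2(1 − Φ(4.64/√6.05)) ≈ 0.0592

By the reflection principle for Brownian motion, P(M_t ≥ a) = 2 · P(B_t ≥ a) for a ≥ 0. Since B_t ~ N(0, t), P(B_t ≥ 4.64) = 1 − Φ(4.64/√t) = 1 − Φ(4.64/√6.05) = 1 − Φ(1.8864). So
  P(M_{6.05} ≥ 4.64) = 2(1 − Φ(1.8864)) ≈ 0.0592.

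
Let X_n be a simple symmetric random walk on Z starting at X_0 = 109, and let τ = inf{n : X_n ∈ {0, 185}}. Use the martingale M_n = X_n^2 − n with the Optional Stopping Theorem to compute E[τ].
E[τ] = 8284

M_n = X_n^2 − n is a martingale (since E[X_{n+1}^2 | F_n] = X_n^2 + 1). By OST (τ has finite mean in a bounded region), E[M_τ] = E[M_0] = X_0^2 − 0 = 109^2 = 11881. Also E[M_τ] = E[X_τ^2] − E[τ]. The walk exits at 0 or 185, with P(hit 185 first) = 109/185, so E[X_τ^2] = 185^2 · 109/185 + 0 = 20165. Thus E[τ] = E[X_τ^2] − E[M_τ] = 20165 − 11881 = 8284 = 109(185 − 109) = 8284.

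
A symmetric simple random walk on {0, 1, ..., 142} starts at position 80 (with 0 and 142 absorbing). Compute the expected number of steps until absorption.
E[τ | X_0 = 80] = 4960

Let v_k = E[τ | X_0 = k]. Boundary: v_0 = v_142 = 0. Recurrence: v_k = 1 + (v_{k-1} + v_{k+1})/2 for 1 ≤ k ≤ 141. The particular solution to v_k − (v_{k-1} + v_{k+1})/2 = 1 is v_k = −k^2. Adding homogeneous solution A + B k and matching boundaries gives v_k = k (142 − k). Substituting k = 80: v_80 = 80 · 62 = 4960.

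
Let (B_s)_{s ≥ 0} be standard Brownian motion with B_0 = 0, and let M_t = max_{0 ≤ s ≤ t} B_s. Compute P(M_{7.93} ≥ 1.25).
P(M_{7.93} ≥ 1.25) = 2·P(B_{7.93} ≥ 1.25) = 2(1 − Φ(1.25/√7.93)) ≈ 0.6571

By the reflection principle for Brownian motion, P(M_t ≥ a) = 2 · P(B_t ≥ a) for a ≥ 0. Since B_t ~ N(0, t), P(B_t ≥ 1.25) = 1 − Φ(1.25/√t) = 1 − Φ(1.25/√7.93) = 1 − Φ(0.4439). So
  P(M_{7.93} ≥ 1.25) = 2(1 − Φ(0.4439)) ≈ 0.6571.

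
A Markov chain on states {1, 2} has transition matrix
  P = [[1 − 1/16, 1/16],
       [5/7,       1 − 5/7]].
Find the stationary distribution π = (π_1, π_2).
π_1 = 80/87, π_2 = 7/87

Solve πP = π with π_1 + π_2 = 1. From πP = π: π_1 · (1 − 1/16) + π_2 · 5/7 = π_1 ⇒ π_2 · 5/7 = π_1 · 1/16 ⇒ π_2/π_1 = (1/16)/(5/7) = 7/80. Together with π_1 + π_2 = 1:
  π_1 = (5/7)/(1/16 + 5/7) = (5/7)/(87/112) = 80/87,
  π_2 = (1/16)/(1/16 + 5/7) = (1/16)/(87/112) = 7/87.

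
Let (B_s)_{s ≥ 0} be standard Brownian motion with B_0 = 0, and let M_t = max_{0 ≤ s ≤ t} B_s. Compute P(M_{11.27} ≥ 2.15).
P(M_{11.27} ≥ 2.15) = 2·P(B_{11.27} ≥ 2.15) = 2(1 − Φ(2.15/√11.27)) ≈ 0.5219

By the reflection principle for Brownian motion, P(M_t ≥ a) = 2 · P(B_t ≥ a) for a ≥ 0. Since B_t ~ N(0, t), P(B_t ≥ 2.15) = 1 − Φ(2.15/√t) = 1 − Φ(2.15/√11.27) = 1 − Φ(0.6404). So
  P(M_{11.27} ≥ 2.15) = 2(1 − Φ(0.6404)) ≈ 0.5219.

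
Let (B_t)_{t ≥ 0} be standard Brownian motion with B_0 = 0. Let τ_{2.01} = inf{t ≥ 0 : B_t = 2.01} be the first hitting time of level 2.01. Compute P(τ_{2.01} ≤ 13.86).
P(τ_{2.01} ≤ 13.86) = 2(1 − Φ(2.01/√13.86)) = 2(1 − Φ(0.5399)) ≈ 0.5893

By the reflection principle for standard BM, P(τ_b ≤ t) = 2 · P(B_t ≥ b). Since B_t ~ N(0, t), P(B_t ≥ 2.01) = 1 − Φ(2.01/√t) = 1 − Φ(2.01/√13.86) = 1 − Φ(0.5399) ≈ 0.29463. Doubling: P(τ_{2.01} ≤ 13.86) ≈ 2 · 0.29463 = 0.58926 ≈ 0.5893.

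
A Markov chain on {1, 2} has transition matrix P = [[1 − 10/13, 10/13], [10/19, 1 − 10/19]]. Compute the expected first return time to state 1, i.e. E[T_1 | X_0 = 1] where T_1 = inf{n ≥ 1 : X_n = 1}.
E[T_1 | X_0 = 1] = 1/π_1 = 32/13

For an irreducible recurrent Markov chain with stationary distribution π, E[T_i | X_0 = i] = 1/π_i (Kac's formula). Here π_1 = (10/19)/(10/13 + 10/19) = (10/19)/(320/247) = 13/32, so E[T_1 | X_0 = 1] = 1/π_1 = (10/13 + 10/19)/(10/19) = (320/247)/(10/19) = 32/13.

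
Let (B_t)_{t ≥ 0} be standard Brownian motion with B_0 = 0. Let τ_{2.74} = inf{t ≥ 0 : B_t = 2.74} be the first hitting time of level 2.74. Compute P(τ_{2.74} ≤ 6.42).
P(τ_{2.74} ≤ 6.42) = 2(1 − Φ(2.74/√6.42)) = 2(1 − Φ(1.0814)) ≈ 0.2795

By the reflection principle for standard BM, P(τ_b ≤ t) = 2 · P(B_t ≥ b). Since B_t ~ N(0, t), P(B_t ≥ 2.74) = 1 − Φ(2.74/√t) = 1 − Φ(2.74/√6.42) = 1 − Φ(1.0814) ≈ 0.13976. Doubling: P(τ_{2.74} ≤ 6.42) ≈ 2 · 0.13976 = 0.27952 ≈ 0.2795.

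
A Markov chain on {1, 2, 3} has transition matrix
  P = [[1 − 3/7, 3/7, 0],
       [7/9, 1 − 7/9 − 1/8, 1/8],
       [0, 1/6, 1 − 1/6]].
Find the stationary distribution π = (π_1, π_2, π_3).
π = (28/55, 108/385, 81/385)

This is a birth-death chain on three states, which satisfies detailed balance: π_1 · P_{12} = π_2 · P_{21} and π_2 · P_{23} = π_3 · P_{32}.
From π_1 · 3/7 = π_2 · 7/9: π_2/π_1 = (3/7)/(7/9) = 27/49.
From π_2 · 1/8 = π_3 · 1/6: π_3/π_2 = (1/8)/(1/6) = 3/4.
Take π_1 proportional to 1; then unnormalized π = (1, 27/49, 81/196). Normalize by dividing by the sum 55/28:
  π = (28/55, 108/385, 81/385).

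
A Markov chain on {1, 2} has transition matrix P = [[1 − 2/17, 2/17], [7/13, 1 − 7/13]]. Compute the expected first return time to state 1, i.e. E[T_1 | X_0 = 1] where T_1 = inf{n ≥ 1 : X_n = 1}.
E[T_1 | X_0 = 1] = 1/π_1 = 145/119

For an irreducible recurrent Markov chain with stationary distribution π, E[T_i | X_0 = i] = 1/π_i (Kac's formula). Here π_1 = (7/13)/(2/17 + 7/13) = (7/13)/(145/221) = 119/145, so E[T_1 | X_0 = 1] = 1/π_1 = (2/17 + 7/13)/(7/13) = (145/221)/(7/13) = 145/119.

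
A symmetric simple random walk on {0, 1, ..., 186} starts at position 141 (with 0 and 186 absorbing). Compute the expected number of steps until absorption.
E[τ | X_0 = 141] = 6345

Let v_k = E[τ | X_0 = k]. Boundary: v_0 = v_186 = 0. Recurrence: v_k = 1 + (v_{k-1} + v_{k+1})/2 for 1 ≤ k ≤ 185. The particular solution to v_k − (v_{k-1} + v_{k+1})/2 = 1 is v_k = −k^2. Adding homogeneous solution A + B k and matching boundaries gives v_k = k (186 − k). Substituting k = 141: v_141 = 141 · 45 = 6345.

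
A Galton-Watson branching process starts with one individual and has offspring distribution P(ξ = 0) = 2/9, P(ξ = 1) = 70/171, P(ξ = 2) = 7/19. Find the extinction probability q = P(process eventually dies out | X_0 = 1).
q = 38/63

The pgf is f(s) = 2/9 + 70/171·s + 7/19·s². The extinction probability q is the smallest fixed point of f in [0, 1]. Setting s = f(s):
  7/19·s² + (70/171 − 1)·s + 2/9 = 0
  7/19·s² − (2/9 + 7/19)·s + 2/9 = 0
which factors as (s − 1)·(7/19·s − 2/9) = 0, giving roots s = 1 and s = (2/9)/(7/19) = 38/63.
Mean offspring μ = 70/171 + 2·7/19 = 196/171 > 1 (supercritical), so q < 1. The extinction probability is the smaller root: q = (2/9)/(7/19) = 38/63.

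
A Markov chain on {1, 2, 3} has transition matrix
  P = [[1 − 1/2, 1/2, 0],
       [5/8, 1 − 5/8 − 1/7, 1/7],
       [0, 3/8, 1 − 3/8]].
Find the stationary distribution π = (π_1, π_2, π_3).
π = (105/221, 84/221, 32/221)

This is a birth-death chain on three states, which satisfies detailed balance: π_1 · P_{12} = π_2 · P_{21} and π_2 · P_{23} = π_3 · P_{32}.
From π_1 · 1/2 = π_2 · 5/8: π_2/π_1 = (1/2)/(5/8) = 4/5.
From π_2 · 1/7 = π_3 · 3/8: π_3/π_2 = (1/7)/(3/8) = 8/21.
Take π_1 proportional to 1; then unnormalized π = (1, 4/5, 32/105). Normalize by dividing by the sum 221/105:
  π = (105/221, 84/221, 32/221).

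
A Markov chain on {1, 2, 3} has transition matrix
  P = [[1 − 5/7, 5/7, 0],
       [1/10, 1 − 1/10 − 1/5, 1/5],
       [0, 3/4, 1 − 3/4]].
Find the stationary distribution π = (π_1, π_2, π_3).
π = (21/211, 150/211, 40/211)

This is a birth-death chain on three states, which satisfies detailed balance: π_1 · P_{12} = π_2 · P_{21} and π_2 · P_{23} = π_3 · P_{32}.
From π_1 · 5/7 = π_2 · 1/10: π_2/π_1 = (5/7)/(1/10) = 50/7.
From π_2 · 1/5 = π_3 · 3/4: π_3/π_2 = (1/5)/(3/4) = 4/15.
Take π_1 proportional to 1; then unnormalized π = (1, 50/7, 40/21). Normalize by dividing by the sum 211/21:
  π = (21/211, 150/211, 40/211).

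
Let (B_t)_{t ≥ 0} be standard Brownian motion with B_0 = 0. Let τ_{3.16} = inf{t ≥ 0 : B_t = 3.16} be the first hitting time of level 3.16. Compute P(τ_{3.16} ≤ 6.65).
P(τ_{3.16} ≤ 6.65) = 2(1 − Φ(3.16/√6.65)) = 2(1 − Φ(1.2254)) ≈ 0.2204

By the reflection principle for standard BM, P(τ_b ≤ t) = 2 · P(B_t ≥ b). Since B_t ~ N(0, t), P(B_t ≥ 3.16) = 1 − Φ(3.16/√t) = 1 − Φ(3.16/√6.65) = 1 − Φ(1.2254) ≈ 0.11021. Doubling: P(τ_{3.16} ≤ 6.65) ≈ 2 · 0.11021 = 0.22042 ≈ 0.2204.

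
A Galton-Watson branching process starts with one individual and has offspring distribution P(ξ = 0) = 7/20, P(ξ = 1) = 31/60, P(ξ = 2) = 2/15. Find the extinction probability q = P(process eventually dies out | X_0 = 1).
q = 1

Mean offspring μ = 0·7/20 + 1·31/60 + 2·2/15 = 47/60 ≤ 1. For μ ≤ 1 with offspring not concentrated at 1, the Galton-Watson process goes extinct almost surely, so q = 1.
(Algebraic check: The pgf is f(s) = 7/20 + 31/60·s + 2/15·s². The extinction probability q is the smallest fixed point of f in [0, 1]. Setting s = f(s):
  2/15·s² + (31/60 − 1)·s + 7/20 = 0
  2/15·s² − (7/20 + 2/15)·s + 7/20 = 0
which factors as (s − 1)·(2/15·s − 7/20) = 0, giving roots s = 1 and s = (7/20)/(2/15) = 21/8. Since 21/8 ≥ 1, the smallest root in [0, 1] is s = 1.)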